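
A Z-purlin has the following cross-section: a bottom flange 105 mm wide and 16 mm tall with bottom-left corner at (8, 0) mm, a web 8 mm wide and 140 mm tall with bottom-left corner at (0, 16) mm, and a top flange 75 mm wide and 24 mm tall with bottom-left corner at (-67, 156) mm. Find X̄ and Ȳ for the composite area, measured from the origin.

X̄ = 11.53 mm, Ȳ = 89.60 mm

bottom flange: A = 105 × 16 = 1680.00, centroid at (60.50, 8.00).
web: A = 8 × 140 = 1120.00, centroid at (4.00, 86.00).
top flange: A = 75 × 24 = 1800.00, centroid at (-29.50, 168.00).
ΣA = 4600.00 mm², ΣAX̄ = 53020.00 mm³, ΣAȲ = 412160.00 mm³.
X̄ = 53020.00/4600.00 = 11.53 mm; Ȳ = 412160.00/4600.00 = 89.60 mm.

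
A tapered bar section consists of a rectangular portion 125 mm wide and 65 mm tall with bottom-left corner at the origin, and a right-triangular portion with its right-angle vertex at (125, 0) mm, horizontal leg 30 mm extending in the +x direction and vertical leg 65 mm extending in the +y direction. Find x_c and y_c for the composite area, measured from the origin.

x_c = 70.27 mm, y_c = 31.34 mm

rectangular portion: A = 125 × 65 = 8125.00, centroid at (62.50, 32.50).
triangular portion: A = ½·30·65 = 975.00, centroid at (135.00, 21.67).
ΣA = 9100.00 mm², ΣAx_c = 639437.50 mm³, ΣAy_c = 285187.50 mm³.
x_c = 639437.50/9100.00 = 70.27 mm; y_c = 285187.50/9100.00 = 31.34 mm.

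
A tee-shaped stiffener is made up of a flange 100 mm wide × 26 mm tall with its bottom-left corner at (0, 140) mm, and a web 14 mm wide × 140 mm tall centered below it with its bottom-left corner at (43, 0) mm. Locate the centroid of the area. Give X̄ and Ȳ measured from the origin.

X̄ = 50.00 mm, Ȳ = 117.32 mm

web: A = 14 × 140 = 1960.00, centroid at (50.00, 70.00).
flange: A = 100 × 26 = 2600.00, centroid at (50.00, 153.00).
ΣA = 4560.00 mm²
ΣAX̄ = (1960.00)(50.00) + (2600.00)(50.00) = 228000.00 mm³
ΣAȲ = (1960.00)(70.00) + (2600.00)(153.00) = 535000.00 mm³
X̄ = 228000.00 / 4560.00 = 50.00 mm
Ȳ = 535000.00 / 4560.00 = 117.32 mm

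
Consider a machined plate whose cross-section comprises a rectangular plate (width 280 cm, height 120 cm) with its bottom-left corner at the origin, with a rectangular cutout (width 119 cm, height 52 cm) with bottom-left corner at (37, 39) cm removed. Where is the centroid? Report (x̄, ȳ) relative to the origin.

plate: A = 280 × 120 = 33600.00, centroid at (140.00, 60.00).
hole: A = −(119 × 52) = -6188.00, centroid at (96.50, 65.00).
ΣA = 27412.00 cm²
ΣAx̄ = (33600.00)(140.00) + (-6188.00)(96.50) = 4106858.00 cm³
ΣAȳ = (33600.00)(60.00) + (-6188.00)(65.00) = 1613780.00 cm³
x̄ = 4106858.00 / 27412.00 = 149.82 cm
ȳ = 1613780.00 / 27412.00 = 58.87 cm

x̄ = 149.82 cm, ȳ = 58.87 cm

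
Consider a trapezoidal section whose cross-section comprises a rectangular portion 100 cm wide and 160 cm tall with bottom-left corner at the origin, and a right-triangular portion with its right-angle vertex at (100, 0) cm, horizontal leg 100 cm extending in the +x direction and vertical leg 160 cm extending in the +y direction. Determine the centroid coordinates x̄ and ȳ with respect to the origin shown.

rectangular portion: A = 100 × 160 = 16000.00, centroid at (50.00, 80.00).
triangular portion: A = ½·100·160 = 8000.00, centroid at (133.33, 53.33).
ΣA = 24000.00 cm²
ΣAx̄ = (16000.00)(50.00) + (8000.00)(133.33) = 1866666.67 cm³
ΣAȳ = (16000.00)(80.00) + (8000.00)(53.33) = 1706666.67 cm³
x̄ = 1866666.67 / 24000.00 = 77.78 cm
ȳ = 1706666.67 / 24000.00 = 71.11 cm

x̄ = 77.78 cm, ȳ = 71.11 cm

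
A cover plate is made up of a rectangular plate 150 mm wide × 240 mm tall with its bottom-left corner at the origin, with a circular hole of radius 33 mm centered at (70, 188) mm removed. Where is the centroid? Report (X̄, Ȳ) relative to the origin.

Part | A | x̄ᵢ | ȳᵢ | A·x̄ᵢ | A·ȳᵢ
plate | 36000.00 | 75.00 | 120.00 | 2700000.00 | 4320000.00
hole | -3421.19 | 70.00 | 188.00 | -239483.61 | -643184.55
Σ | 32578.81 |  |  | 2460516.39 | 3676815.45
X̄ = 2460516.39 / 32578.81 = 75.53 mm
Ȳ = 3676815.45 / 32578.81 = 112.86 mm

X̄ = 75.53 mm, Ȳ = 112.86 mm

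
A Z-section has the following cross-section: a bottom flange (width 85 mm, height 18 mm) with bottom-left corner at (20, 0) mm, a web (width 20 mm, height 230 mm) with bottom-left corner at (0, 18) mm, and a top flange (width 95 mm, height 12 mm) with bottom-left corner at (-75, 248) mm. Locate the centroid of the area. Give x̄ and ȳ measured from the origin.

x̄ = 15.17 mm, ȳ = 125.88 mm

bottom flange: A = 85 × 18 = 1530.00, centroid at (62.50, 9.00).
web: A = 20 × 230 = 4600.00, centroid at (10.00, 133.00).
top flange: A = 95 × 12 = 1140.00, centroid at (-27.50, 254.00).
ΣA = 7270.00 mm²
ΣAx̄ = (1530.00)(62.50) + (4600.00)(10.00) + (1140.00)(-27.50) = 110275.00 mm³
ΣAȳ = (1530.00)(9.00) + (4600.00)(133.00) + (1140.00)(254.00) = 915130.00 mm³
x̄ = 110275.00 / 7270.00 = 15.17 mm
ȳ = 915130.00 / 7270.00 = 125.88 mm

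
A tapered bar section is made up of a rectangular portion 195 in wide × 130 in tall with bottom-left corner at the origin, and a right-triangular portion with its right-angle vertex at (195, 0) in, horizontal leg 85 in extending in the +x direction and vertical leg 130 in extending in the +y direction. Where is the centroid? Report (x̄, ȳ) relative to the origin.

x̄ = 120.02 in, ȳ = 61.12 in

rectangular portion: A = 195 × 130 = 25350.00, centroid at (97.50, 65.00).
triangular portion: A = ½·85·130 = 5525.00, centroid at (223.33, 43.33).
ΣA = 30875.00 in²
ΣAx̄ = (25350.00)(97.50) + (5525.00)(223.33) = 3705541.67 in³
ΣAȳ = (25350.00)(65.00) + (5525.00)(43.33) = 1887166.67 in³
x̄ = 3705541.67 / 30875.00 = 120.02 in
ȳ = 1887166.67 / 30875.00 = 61.12 in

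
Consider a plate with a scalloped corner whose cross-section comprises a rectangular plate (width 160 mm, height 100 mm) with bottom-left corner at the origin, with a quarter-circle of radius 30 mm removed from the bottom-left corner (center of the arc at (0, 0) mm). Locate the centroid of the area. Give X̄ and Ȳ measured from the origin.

plate: A = 160 × 100 = 16000.00, centroid at (80.00, 50.00).
removed quarter-circle: A = −¼π·30² = -706.86, centroid at (12.73, 12.73).
ΣA = 15293.14 mm², ΣAX̄ = 1271000.00 mm³, ΣAȲ = 791000.00 mm³.
X̄ = 1271000.00/15293.14 = 83.11 mm; Ȳ = 791000.00/15293.14 = 51.72 mm.

X̄ = 83.11 mm, Ȳ = 51.72 mm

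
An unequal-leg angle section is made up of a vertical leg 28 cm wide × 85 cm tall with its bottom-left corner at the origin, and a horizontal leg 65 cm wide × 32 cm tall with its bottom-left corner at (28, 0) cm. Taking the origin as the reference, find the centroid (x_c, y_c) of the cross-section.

x_c = 35.69 cm, y_c = 30.14 cm

Part | A | x̄ᵢ | ȳᵢ | A·x̄ᵢ | A·ȳᵢ
vertical leg | 2380.00 | 14.00 | 42.50 | 33320.00 | 101150.00
horizontal leg | 2080.00 | 60.50 | 16.00 | 125840.00 | 33280.00
Σ | 4460.00 |  |  | 159160.00 | 134430.00
x_c = 159160.00 / 4460.00 = 35.69 cm
y_c = 134430.00 / 4460.00 = 30.14 cm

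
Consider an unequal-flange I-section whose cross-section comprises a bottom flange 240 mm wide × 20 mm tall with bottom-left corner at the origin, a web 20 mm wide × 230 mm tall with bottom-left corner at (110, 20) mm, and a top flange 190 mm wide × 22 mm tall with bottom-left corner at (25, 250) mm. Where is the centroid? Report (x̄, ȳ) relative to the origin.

x̄ = 120.00 mm, ȳ = 129.60 mm

bottom flange: A = 240 × 20 = 4800.00, centroid at (120.00, 10.00).
web: A = 20 × 230 = 4600.00, centroid at (120.00, 135.00).
top flange: A = 190 × 22 = 4180.00, centroid at (120.00, 261.00).
ΣA = 13580.00 mm², ΣAx̄ = 1629600.00 mm³, ΣAȳ = 1759980.00 mm³.
x̄ = 1629600.00/13580.00 = 120.00 mm; ȳ = 1759980.00/13580.00 = 129.60 mm.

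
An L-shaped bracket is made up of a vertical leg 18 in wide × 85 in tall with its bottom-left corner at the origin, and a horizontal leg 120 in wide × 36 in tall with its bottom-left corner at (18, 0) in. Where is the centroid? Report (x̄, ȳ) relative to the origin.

x̄ = 59.95 in, ȳ = 24.41 in

vertical leg: A = 18 × 85 = 1530.00, centroid at (9.00, 42.50).
horizontal leg: A = 120 × 36 = 4320.00, centroid at (78.00, 18.00).
ΣA = 5850.00 in²
ΣAx̄ = (1530.00)(9.00) + (4320.00)(78.00) = 350730.00 in³
ΣAȳ = (1530.00)(42.50) + (4320.00)(18.00) = 142785.00 in³
x̄ = 350730.00 / 5850.00 = 59.95 in
ȳ = 142785.00 / 5850.00 = 24.41 in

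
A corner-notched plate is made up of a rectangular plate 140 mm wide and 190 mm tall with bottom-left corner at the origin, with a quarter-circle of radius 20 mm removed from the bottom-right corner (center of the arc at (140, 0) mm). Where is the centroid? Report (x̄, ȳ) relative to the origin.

Part | A | x̄ᵢ | ȳᵢ | A·x̄ᵢ | A·ȳᵢ
plate | 26600.00 | 70.00 | 95.00 | 1862000.00 | 2527000.00
removed quarter-circle | -314.16 | 131.51 | 8.49 | -41315.63 | -2666.67
Σ | 26285.84 |  |  | 1820684.37 | 2524333.33
x̄ = 1820684.37 / 26285.84 = 69.26 mm
ȳ = 2524333.33 / 26285.84 = 96.03 mm

x̄ = 69.26 mm, ȳ = 96.03 mm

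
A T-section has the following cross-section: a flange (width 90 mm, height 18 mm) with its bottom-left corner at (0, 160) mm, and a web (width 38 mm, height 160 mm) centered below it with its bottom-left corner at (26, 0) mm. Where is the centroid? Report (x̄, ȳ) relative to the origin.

x̄ = 45.00 mm, ȳ = 98.72 mm

web: A = 38 × 160 = 6080.00, centroid at (45.00, 80.00).
flange: A = 90 × 18 = 1620.00, centroid at (45.00, 169.00).
ΣA = 7700.00 mm²
ΣAx̄ = (6080.00)(45.00) + (1620.00)(45.00) = 346500.00 mm³
ΣAȳ = (6080.00)(80.00) + (1620.00)(169.00) = 760180.00 mm³
x̄ = 346500.00 / 7700.00 = 45.00 mm
ȳ = 760180.00 / 7700.00 = 98.72 mm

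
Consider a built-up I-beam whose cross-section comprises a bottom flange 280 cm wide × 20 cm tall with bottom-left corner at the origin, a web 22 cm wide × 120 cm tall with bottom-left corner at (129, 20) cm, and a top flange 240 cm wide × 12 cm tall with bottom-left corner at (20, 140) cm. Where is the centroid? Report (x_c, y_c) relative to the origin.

Part | A | x̄ᵢ | ȳᵢ | A·x̄ᵢ | A·ȳᵢ
bottom flange | 5600.00 | 140.00 | 10.00 | 784000.00 | 56000.00
web | 2640.00 | 140.00 | 80.00 | 369600.00 | 211200.00
top flange | 2880.00 | 140.00 | 146.00 | 403200.00 | 420480.00
Σ | 11120.00 |  |  | 1556800.00 | 687680.00
x_c = 1556800.00 / 11120.00 = 140.00 cm
y_c = 687680.00 / 11120.00 = 61.84 cm

x_c = 140.00 cm, y_c = 61.84 cm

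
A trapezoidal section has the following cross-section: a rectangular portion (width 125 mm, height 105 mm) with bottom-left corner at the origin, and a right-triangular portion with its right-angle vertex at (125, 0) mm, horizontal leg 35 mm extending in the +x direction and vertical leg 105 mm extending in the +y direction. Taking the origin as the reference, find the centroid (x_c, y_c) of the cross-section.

rectangular portion: A = 125 × 105 = 13125.00, centroid at (62.50, 52.50).
triangular portion: A = ½·35·105 = 1837.50, centroid at (136.67, 35.00).
ΣA = 14962.50 mm², ΣAx_c = 1071437.50 mm³, ΣAy_c = 753375.00 mm³.
x_c = 1071437.50/14962.50 = 71.61 mm; y_c = 753375.00/14962.50 = 50.35 mm.

x_c = 71.61 mm, y_c = 50.35 mm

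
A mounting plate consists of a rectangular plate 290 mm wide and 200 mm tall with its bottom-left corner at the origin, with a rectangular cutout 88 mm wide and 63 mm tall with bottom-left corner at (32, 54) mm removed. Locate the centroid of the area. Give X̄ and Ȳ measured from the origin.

X̄ = 152.29 mm, Ȳ = 101.53 mm

plate: A = 290 × 200 = 58000.00, centroid at (145.00, 100.00).
hole: A = −(88 × 63) = -5544.00, centroid at (76.00, 85.50).
ΣA = 52456.00 mm², ΣAX̄ = 7988656.00 mm³, ΣAȲ = 5325988.00 mm³.
X̄ = 7988656.00/52456.00 = 152.29 mm; Ȳ = 5325988.00/52456.00 = 101.53 mm.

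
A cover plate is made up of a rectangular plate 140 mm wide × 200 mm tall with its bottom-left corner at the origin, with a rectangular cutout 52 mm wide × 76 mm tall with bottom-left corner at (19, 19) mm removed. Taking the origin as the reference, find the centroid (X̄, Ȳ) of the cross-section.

X̄ = 74.11 mm, Ȳ = 107.07 mm

plate: A = 140 × 200 = 28000.00, centroid at (70.00, 100.00).
hole: A = −(52 × 76) = -3952.00, centroid at (45.00, 57.00).
ΣA = 24048.00 mm², ΣAX̄ = 1782160.00 mm³, ΣAȲ = 2574736.00 mm³.
X̄ = 1782160.00/24048.00 = 74.11 mm; Ȳ = 2574736.00/24048.00 = 107.07 mm.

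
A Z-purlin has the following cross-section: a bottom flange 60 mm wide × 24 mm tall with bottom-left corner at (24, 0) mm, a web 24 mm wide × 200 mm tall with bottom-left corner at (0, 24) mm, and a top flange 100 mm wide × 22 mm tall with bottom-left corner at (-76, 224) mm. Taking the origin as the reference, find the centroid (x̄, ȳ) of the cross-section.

bottom flange: A = 60 × 24 = 1440.00, centroid at (54.00, 12.00).
web: A = 24 × 200 = 4800.00, centroid at (12.00, 124.00).
top flange: A = 100 × 22 = 2200.00, centroid at (-26.00, 235.00).
ΣA = 8440.00 mm², ΣAx̄ = 78160.00 mm³, ΣAȳ = 1129480.00 mm³.
x̄ = 78160.00/8440.00 = 9.26 mm; ȳ = 1129480.00/8440.00 = 133.82 mm.

x̄ = 9.26 mm, ȳ = 133.82 mm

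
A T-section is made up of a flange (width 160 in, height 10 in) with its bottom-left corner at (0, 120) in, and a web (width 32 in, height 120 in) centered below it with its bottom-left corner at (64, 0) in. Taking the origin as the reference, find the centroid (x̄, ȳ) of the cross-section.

web: A = 32 × 120 = 3840.00, centroid at (80.00, 60.00).
flange: A = 160 × 10 = 1600.00, centroid at (80.00, 125.00).
ΣA = 5440.00 in², ΣAx̄ = 435200.00 in³, ΣAȳ = 430400.00 in³.
x̄ = 435200.00/5440.00 = 80.00 in; ȳ = 430400.00/5440.00 = 79.12 in.

x̄ = 80.00 in, ȳ = 79.12 in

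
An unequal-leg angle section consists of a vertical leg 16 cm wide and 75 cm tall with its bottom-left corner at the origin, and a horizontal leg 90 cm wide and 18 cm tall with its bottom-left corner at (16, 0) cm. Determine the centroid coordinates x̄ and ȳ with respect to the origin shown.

Part | A | x̄ᵢ | ȳᵢ | A·x̄ᵢ | A·ȳᵢ
vertical leg | 1200.00 | 8.00 | 37.50 | 9600.00 | 45000.00
horizontal leg | 1620.00 | 61.00 | 9.00 | 98820.00 | 14580.00
Σ | 2820.00 |  |  | 108420.00 | 59580.00
x̄ = 108420.00 / 2820.00 = 38.45 cm
ȳ = 59580.00 / 2820.00 = 21.13 cm

x̄ = 38.45 cm, ȳ = 21.13 cm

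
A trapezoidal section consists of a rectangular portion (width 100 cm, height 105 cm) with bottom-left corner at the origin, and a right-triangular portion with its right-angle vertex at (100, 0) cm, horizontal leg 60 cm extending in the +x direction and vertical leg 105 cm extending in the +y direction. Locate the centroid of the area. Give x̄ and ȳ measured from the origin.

rectangular portion: A = 100 × 105 = 10500.00, centroid at (50.00, 52.50).
triangular portion: A = ½·60·105 = 3150.00, centroid at (120.00, 35.00).
ΣA = 13650.00 cm², ΣAx̄ = 903000.00 cm³, ΣAȳ = 661500.00 cm³.
x̄ = 903000.00/13650.00 = 66.15 cm; ȳ = 661500.00/13650.00 = 48.46 cm.

x̄ = 66.15 cm, ȳ = 48.46 cm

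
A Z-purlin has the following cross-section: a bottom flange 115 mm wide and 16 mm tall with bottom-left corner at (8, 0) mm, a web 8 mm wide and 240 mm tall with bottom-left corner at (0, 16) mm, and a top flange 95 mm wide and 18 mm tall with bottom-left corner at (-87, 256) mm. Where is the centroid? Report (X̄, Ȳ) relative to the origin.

Part | A | x̄ᵢ | ȳᵢ | A·x̄ᵢ | A·ȳᵢ
bottom flange | 1840.00 | 65.50 | 8.00 | 120520.00 | 14720.00
web | 1920.00 | 4.00 | 136.00 | 7680.00 | 261120.00
top flange | 1710.00 | -39.50 | 265.00 | -67545.00 | 453150.00
Σ | 5470.00 |  |  | 60655.00 | 728990.00
X̄ = 60655.00 / 5470.00 = 11.09 mm
Ȳ = 728990.00 / 5470.00 = 133.27 mm

X̄ = 11.09 mm, Ȳ = 133.27 mm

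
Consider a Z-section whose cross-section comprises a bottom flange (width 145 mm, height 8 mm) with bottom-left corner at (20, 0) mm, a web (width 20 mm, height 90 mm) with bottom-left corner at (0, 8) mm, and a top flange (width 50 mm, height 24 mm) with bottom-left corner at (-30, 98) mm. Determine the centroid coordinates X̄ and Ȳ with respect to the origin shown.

X̄ = 28.68 mm, Ȳ = 55.78 mm

bottom flange: A = 145 × 8 = 1160.00, centroid at (92.50, 4.00).
web: A = 20 × 90 = 1800.00, centroid at (10.00, 53.00).
top flange: A = 50 × 24 = 1200.00, centroid at (-5.00, 110.00).
ΣA = 4160.00 mm², ΣAX̄ = 119300.00 mm³, ΣAȲ = 232040.00 mm³.
X̄ = 119300.00/4160.00 = 28.68 mm; Ȳ = 232040.00/4160.00 = 55.78 mm.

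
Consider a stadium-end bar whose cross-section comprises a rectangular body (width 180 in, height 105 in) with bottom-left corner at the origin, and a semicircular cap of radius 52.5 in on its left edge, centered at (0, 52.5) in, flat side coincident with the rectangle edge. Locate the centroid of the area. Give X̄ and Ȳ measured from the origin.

X̄ = 69.07 in, Ȳ = 52.50 in

rectangular body: A = 180 × 105 = 18900.00, centroid at (90.00, 52.50).
semicircular end: A = ½π·52.5² = 4329.51, centroid at (-22.28, 52.50).
ΣA = 23229.51 in²
ΣAX̄ = (18900.00)(90.00) + (4329.51)(-22.28) = 1604531.25 in³
ΣAȲ = (18900.00)(52.50) + (4329.51)(52.50) = 1219549.14 in³
X̄ = 1604531.25 / 23229.51 = 69.07 in
Ȳ = 1219549.14 / 23229.51 = 52.50 in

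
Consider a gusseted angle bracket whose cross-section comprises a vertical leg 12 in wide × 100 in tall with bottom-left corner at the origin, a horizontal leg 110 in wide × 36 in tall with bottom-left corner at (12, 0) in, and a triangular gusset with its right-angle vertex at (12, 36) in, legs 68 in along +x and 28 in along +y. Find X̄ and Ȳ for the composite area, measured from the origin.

Part | A | x̄ᵢ | ȳᵢ | A·x̄ᵢ | A·ȳᵢ
vertical leg | 1200.00 | 6.00 | 50.00 | 7200.00 | 60000.00
horizontal leg | 3960.00 | 67.00 | 18.00 | 265320.00 | 71280.00
gusset | 952.00 | 34.67 | 45.33 | 33002.67 | 43157.33
Σ | 6112.00 |  |  | 305522.67 | 174437.33
X̄ = 305522.67 / 6112.00 = 49.99 in
Ȳ = 174437.33 / 6112.00 = 28.54 in

X̄ = 49.99 in, Ȳ = 28.54 in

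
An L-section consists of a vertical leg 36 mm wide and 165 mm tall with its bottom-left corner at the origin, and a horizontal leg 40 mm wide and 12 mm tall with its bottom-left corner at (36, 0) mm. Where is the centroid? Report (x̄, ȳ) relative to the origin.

x̄ = 20.84 mm, ȳ = 76.78 mm

vertical leg: A = 36 × 165 = 5940.00, centroid at (18.00, 82.50).
horizontal leg: A = 40 × 12 = 480.00, centroid at (56.00, 6.00).
ΣA = 6420.00 mm²
ΣAx̄ = (5940.00)(18.00) + (480.00)(56.00) = 133800.00 mm³
ΣAȳ = (5940.00)(82.50) + (480.00)(6.00) = 492930.00 mm³
x̄ = 133800.00 / 6420.00 = 20.84 mm
ȳ = 492930.00 / 6420.00 = 76.78 mm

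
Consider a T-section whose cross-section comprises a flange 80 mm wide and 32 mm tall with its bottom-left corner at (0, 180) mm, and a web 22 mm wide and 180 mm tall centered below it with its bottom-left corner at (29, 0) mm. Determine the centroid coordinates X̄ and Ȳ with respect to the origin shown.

X̄ = 40.00 mm, Ȳ = 131.62 mm

web: A = 22 × 180 = 3960.00, centroid at (40.00, 90.00).
flange: A = 80 × 32 = 2560.00, centroid at (40.00, 196.00).
ΣA = 6520.00 mm², ΣAX̄ = 260800.00 mm³, ΣAȲ = 858160.00 mm³.
X̄ = 260800.00/6520.00 = 40.00 mm; Ȳ = 858160.00/6520.00 = 131.62 mm.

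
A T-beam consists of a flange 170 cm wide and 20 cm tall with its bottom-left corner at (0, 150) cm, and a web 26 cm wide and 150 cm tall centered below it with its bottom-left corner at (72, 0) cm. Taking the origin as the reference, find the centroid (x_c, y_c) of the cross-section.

web: A = 26 × 150 = 3900.00, centroid at (85.00, 75.00).
flange: A = 170 × 20 = 3400.00, centroid at (85.00, 160.00).
ΣA = 7300.00 cm²
ΣAx_c = (3900.00)(85.00) + (3400.00)(85.00) = 620500.00 cm³
ΣAy_c = (3900.00)(75.00) + (3400.00)(160.00) = 836500.00 cm³
x_c = 620500.00 / 7300.00 = 85.00 cm
y_c = 836500.00 / 7300.00 = 114.59 cm

x_c = 85.00 cm, y_c = 114.59 cm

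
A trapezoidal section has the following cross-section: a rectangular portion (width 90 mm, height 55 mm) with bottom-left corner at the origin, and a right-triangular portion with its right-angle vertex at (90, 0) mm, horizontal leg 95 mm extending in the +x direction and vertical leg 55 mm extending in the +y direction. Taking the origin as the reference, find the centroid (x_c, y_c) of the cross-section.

x_c = 71.48 mm, y_c = 24.33 mm

rectangular portion: A = 90 × 55 = 4950.00, centroid at (45.00, 27.50).
triangular portion: A = ½·95·55 = 2612.50, centroid at (121.67, 18.33).
ΣA = 7562.50 mm², ΣAx_c = 540604.17 mm³, ΣAy_c = 184020.83 mm³.
x_c = 540604.17/7562.50 = 71.48 mm; y_c = 184020.83/7562.50 = 24.33 mm.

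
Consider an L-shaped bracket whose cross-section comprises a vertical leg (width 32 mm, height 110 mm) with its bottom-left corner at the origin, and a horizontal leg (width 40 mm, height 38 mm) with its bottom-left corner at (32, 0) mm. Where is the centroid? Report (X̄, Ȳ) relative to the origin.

vertical leg: A = 32 × 110 = 3520.00, centroid at (16.00, 55.00).
horizontal leg: A = 40 × 38 = 1520.00, centroid at (52.00, 19.00).
ΣA = 5040.00 mm²
ΣAX̄ = (3520.00)(16.00) + (1520.00)(52.00) = 135360.00 mm³
ΣAȲ = (3520.00)(55.00) + (1520.00)(19.00) = 222480.00 mm³
X̄ = 135360.00 / 5040.00 = 26.86 mm
Ȳ = 222480.00 / 5040.00 = 44.14 mm

X̄ = 26.86 mm, Ȳ = 44.14 mm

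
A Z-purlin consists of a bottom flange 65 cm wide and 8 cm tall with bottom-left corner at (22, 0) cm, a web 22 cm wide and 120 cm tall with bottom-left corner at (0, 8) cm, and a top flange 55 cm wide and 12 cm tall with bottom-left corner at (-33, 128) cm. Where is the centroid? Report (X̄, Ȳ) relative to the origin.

X̄ = 14.07 cm, Ȳ = 70.69 cm

Part | A | x̄ᵢ | ȳᵢ | A·x̄ᵢ | A·ȳᵢ
bottom flange | 520.00 | 54.50 | 4.00 | 28340.00 | 2080.00
web | 2640.00 | 11.00 | 68.00 | 29040.00 | 179520.00
top flange | 660.00 | -5.50 | 134.00 | -3630.00 | 88440.00
Σ | 3820.00 |  |  | 53750.00 | 270040.00
X̄ = 53750.00 / 3820.00 = 14.07 cm
Ȳ = 270040.00 / 3820.00 = 70.69 cm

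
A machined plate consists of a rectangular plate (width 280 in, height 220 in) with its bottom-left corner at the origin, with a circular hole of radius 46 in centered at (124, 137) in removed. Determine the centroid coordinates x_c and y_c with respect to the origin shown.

x_c = 141.94 in, y_c = 106.73 in

Part | A | x̄ᵢ | ȳᵢ | A·x̄ᵢ | A·ȳᵢ
plate | 61600.00 | 140.00 | 110.00 | 8624000.00 | 6776000.00
hole | -6647.61 | 124.00 | 137.00 | -824303.65 | -910722.58
Σ | 54952.39 |  |  | 7799696.35 | 5865277.42
x_c = 7799696.35 / 54952.39 = 141.94 in
y_c = 5865277.42 / 54952.39 = 106.73 in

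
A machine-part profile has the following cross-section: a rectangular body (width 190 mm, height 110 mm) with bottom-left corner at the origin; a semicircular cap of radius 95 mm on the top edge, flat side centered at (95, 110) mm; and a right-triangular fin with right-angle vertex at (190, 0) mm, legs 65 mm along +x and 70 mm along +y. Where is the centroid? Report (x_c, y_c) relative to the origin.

Part | A | x̄ᵢ | ȳᵢ | A·x̄ᵢ | A·ȳᵢ
rectangular body | 20900.00 | 95.00 | 55.00 | 1985500.00 | 1149500.00
semicircular top | 14176.44 | 95.00 | 150.32 | 1346761.50 | 2130991.39
triangular fin | 2275.00 | 211.67 | 23.33 | 481541.67 | 53083.33
Σ | 37351.44 |  |  | 3813803.17 | 3333574.72
x_c = 3813803.17 / 37351.44 = 102.11 mm
y_c = 3333574.72 / 37351.44 = 89.25 mm

x_c = 102.11 mm, y_c = 89.25 mm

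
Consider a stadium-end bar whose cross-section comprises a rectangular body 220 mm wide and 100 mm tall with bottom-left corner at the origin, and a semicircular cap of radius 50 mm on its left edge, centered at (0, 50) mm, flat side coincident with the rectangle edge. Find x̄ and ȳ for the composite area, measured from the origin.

x̄ = 90.12 mm, ȳ = 50.00 mm

rectangular body: A = 220 × 100 = 22000.00, centroid at (110.00, 50.00).
semicircular end: A = ½π·50² = 3926.99, centroid at (-21.22, 50.00).
ΣA = 25926.99 mm²
ΣAx̄ = (22000.00)(110.00) + (3926.99)(-21.22) = 2336666.67 mm³
ΣAȳ = (22000.00)(50.00) + (3926.99)(50.00) = 1296349.54 mm³
x̄ = 2336666.67 / 25926.99 = 90.12 mm
ȳ = 1296349.54 / 25926.99 = 50.00 mm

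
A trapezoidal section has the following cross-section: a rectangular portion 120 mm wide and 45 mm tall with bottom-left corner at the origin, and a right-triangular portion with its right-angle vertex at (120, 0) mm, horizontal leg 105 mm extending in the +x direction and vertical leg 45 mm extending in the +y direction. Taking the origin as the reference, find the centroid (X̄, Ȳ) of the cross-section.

rectangular portion: A = 120 × 45 = 5400.00, centroid at (60.00, 22.50).
triangular portion: A = ½·105·45 = 2362.50, centroid at (155.00, 15.00).
ΣA = 7762.50 mm²
ΣAX̄ = (5400.00)(60.00) + (2362.50)(155.00) = 690187.50 mm³
ΣAȲ = (5400.00)(22.50) + (2362.50)(15.00) = 156937.50 mm³
X̄ = 690187.50 / 7762.50 = 88.91 mm
Ȳ = 156937.50 / 7762.50 = 20.22 mm

X̄ = 88.91 mm, Ȳ = 20.22 mm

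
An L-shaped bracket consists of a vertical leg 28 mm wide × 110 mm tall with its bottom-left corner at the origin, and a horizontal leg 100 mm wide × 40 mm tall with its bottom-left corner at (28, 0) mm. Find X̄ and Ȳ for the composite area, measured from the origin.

vertical leg: A = 28 × 110 = 3080.00, centroid at (14.00, 55.00).
horizontal leg: A = 100 × 40 = 4000.00, centroid at (78.00, 20.00).
ΣA = 7080.00 mm², ΣAX̄ = 355120.00 mm³, ΣAȲ = 249400.00 mm³.
X̄ = 355120.00/7080.00 = 50.16 mm; Ȳ = 249400.00/7080.00 = 35.23 mm.

X̄ = 50.16 mm, Ȳ = 35.23 mm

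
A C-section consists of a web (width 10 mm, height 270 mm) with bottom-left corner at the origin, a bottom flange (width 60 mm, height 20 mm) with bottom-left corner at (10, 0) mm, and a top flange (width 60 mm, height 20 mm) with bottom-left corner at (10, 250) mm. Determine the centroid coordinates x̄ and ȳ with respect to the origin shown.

web: A = 10 × 270 = 2700.00, centroid at (5.00, 135.00).
bottom flange: A = 60 × 20 = 1200.00, centroid at (40.00, 10.00).
top flange: A = 60 × 20 = 1200.00, centroid at (40.00, 260.00).
ΣA = 5100.00 mm²
ΣAx̄ = (2700.00)(5.00) + (1200.00)(40.00) + (1200.00)(40.00) = 109500.00 mm³
ΣAȳ = (2700.00)(135.00) + (1200.00)(10.00) + (1200.00)(260.00) = 688500.00 mm³
x̄ = 109500.00 / 5100.00 = 21.47 mm
ȳ = 688500.00 / 5100.00 = 135.00 mm

x̄ = 21.47 mm, ȳ = 135.00 mm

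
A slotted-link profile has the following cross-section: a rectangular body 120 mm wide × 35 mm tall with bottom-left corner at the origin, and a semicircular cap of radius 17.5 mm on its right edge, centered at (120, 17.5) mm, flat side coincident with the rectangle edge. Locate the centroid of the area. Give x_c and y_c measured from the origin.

Part | A | x̄ᵢ | ȳᵢ | A·x̄ᵢ | A·ȳᵢ
rectangular body | 4200.00 | 60.00 | 17.50 | 252000.00 | 73500.00
semicircular end | 481.06 | 127.43 | 17.50 | 61299.68 | 8418.49
Σ | 4681.06 |  |  | 313299.68 | 81918.49
x_c = 313299.68 / 4681.06 = 66.93 mm
y_c = 81918.49 / 4681.06 = 17.50 mm

x_c = 66.93 mm, y_c = 17.50 mm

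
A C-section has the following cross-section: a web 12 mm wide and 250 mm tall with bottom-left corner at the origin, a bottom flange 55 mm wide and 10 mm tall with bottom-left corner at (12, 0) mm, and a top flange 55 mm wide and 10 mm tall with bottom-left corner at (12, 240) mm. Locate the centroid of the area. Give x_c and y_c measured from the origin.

x_c = 14.99 mm, y_c = 125.00 mm

web: A = 12 × 250 = 3000.00, centroid at (6.00, 125.00).
bottom flange: A = 55 × 10 = 550.00, centroid at (39.50, 5.00).
top flange: A = 55 × 10 = 550.00, centroid at (39.50, 245.00).
ΣA = 4100.00 mm², ΣAx_c = 61450.00 mm³, ΣAy_c = 512500.00 mm³.
x_c = 61450.00/4100.00 = 14.99 mm; y_c = 512500.00/4100.00 = 125.00 mm.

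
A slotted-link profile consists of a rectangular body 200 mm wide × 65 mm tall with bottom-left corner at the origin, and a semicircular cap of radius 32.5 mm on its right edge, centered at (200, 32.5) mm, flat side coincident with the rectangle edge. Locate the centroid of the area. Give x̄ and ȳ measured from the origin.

x̄ = 112.88 mm, ȳ = 32.50 mm

rectangular body: A = 200 × 65 = 13000.00, centroid at (100.00, 32.50).
semicircular end: A = ½π·32.5² = 1659.15, centroid at (213.79, 32.50).
ΣA = 14659.15 mm², ΣAx̄ = 1654716.14 mm³, ΣAȳ = 476422.49 mm³.
x̄ = 1654716.14/14659.15 = 112.88 mm; ȳ = 476422.49/14659.15 = 32.50 mm.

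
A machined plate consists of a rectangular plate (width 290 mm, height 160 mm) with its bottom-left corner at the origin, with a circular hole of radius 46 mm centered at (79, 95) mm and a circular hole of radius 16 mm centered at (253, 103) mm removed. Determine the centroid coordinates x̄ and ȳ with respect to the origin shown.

x̄ = 154.03 mm, ȳ = 76.96 mm

Part | A | x̄ᵢ | ȳᵢ | A·x̄ᵢ | A·ȳᵢ
plate | 46400.00 | 145.00 | 80.00 | 6728000.00 | 3712000.00
hole 1 | -6647.61 | 79.00 | 95.00 | -525161.19 | -631522.96
hole 2 | -804.25 | 253.00 | 103.00 | -203474.67 | -82837.52
Σ | 38948.14 |  |  | 5999364.13 | 2997639.53
x̄ = 5999364.13 / 38948.14 = 154.03 mm
ȳ = 2997639.53 / 38948.14 = 76.96 mm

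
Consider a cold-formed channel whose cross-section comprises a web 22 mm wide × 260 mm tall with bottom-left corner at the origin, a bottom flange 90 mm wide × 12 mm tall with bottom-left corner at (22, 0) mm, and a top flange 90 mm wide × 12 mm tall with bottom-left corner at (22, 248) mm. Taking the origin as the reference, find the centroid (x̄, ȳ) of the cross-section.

web: A = 22 × 260 = 5720.00, centroid at (11.00, 130.00).
bottom flange: A = 90 × 12 = 1080.00, centroid at (67.00, 6.00).
top flange: A = 90 × 12 = 1080.00, centroid at (67.00, 254.00).
ΣA = 7880.00 mm²
ΣAx̄ = (5720.00)(11.00) + (1080.00)(67.00) + (1080.00)(67.00) = 207640.00 mm³
ΣAȳ = (5720.00)(130.00) + (1080.00)(6.00) + (1080.00)(254.00) = 1024400.00 mm³
x̄ = 207640.00 / 7880.00 = 26.35 mm
ȳ = 1024400.00 / 7880.00 = 130.00 mm

x̄ = 26.35 mm, ȳ = 130.00 mm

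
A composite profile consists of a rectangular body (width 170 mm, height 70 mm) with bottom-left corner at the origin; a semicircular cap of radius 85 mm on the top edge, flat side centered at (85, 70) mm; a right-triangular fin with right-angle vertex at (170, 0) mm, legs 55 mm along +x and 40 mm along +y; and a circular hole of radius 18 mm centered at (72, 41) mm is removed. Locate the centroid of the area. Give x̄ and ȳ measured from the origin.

x̄ = 90.44 mm, ȳ = 68.29 mm

rectangular body: A = 170 × 70 = 11900.00, centroid at (85.00, 35.00).
semicircular top: A = ½π·85² = 11349.00, centroid at (85.00, 106.08).
triangular fin: A = ½·55·40 = 1100.00, centroid at (188.33, 13.33).
hole: A = −π·18² = -1017.88, centroid at (72.00, 41.00).
ΣA = 23331.13 mm², ΣAx̄ = 2110044.89 mm³, ΣAȳ = 1593280.66 mm³.
x̄ = 2110044.89/23331.13 = 90.44 mm; ȳ = 1593280.66/23331.13 = 68.29 mm.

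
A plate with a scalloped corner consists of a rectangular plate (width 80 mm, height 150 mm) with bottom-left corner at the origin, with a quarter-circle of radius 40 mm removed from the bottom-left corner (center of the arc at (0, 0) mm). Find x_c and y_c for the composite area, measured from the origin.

plate: A = 80 × 150 = 12000.00, centroid at (40.00, 75.00).
removed quarter-circle: A = −¼π·40² = -1256.64, centroid at (16.98, 16.98).
ΣA = 10743.36 mm²
ΣAx_c = (12000.00)(40.00) + (-1256.64)(16.98) = 458666.67 mm³
ΣAy_c = (12000.00)(75.00) + (-1256.64)(16.98) = 878666.67 mm³
x_c = 458666.67 / 10743.36 = 42.69 mm
y_c = 878666.67 / 10743.36 = 81.79 mm

x_c = 42.69 mm, y_c = 81.79 mm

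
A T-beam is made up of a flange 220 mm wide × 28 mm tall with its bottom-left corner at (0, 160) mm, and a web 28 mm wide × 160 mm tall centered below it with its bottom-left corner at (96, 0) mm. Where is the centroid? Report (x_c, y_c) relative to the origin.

x_c = 110.00 mm, y_c = 134.42 mm

web: A = 28 × 160 = 4480.00, centroid at (110.00, 80.00).
flange: A = 220 × 28 = 6160.00, centroid at (110.00, 174.00).
ΣA = 10640.00 mm²
ΣAx_c = (4480.00)(110.00) + (6160.00)(110.00) = 1170400.00 mm³
ΣAy_c = (4480.00)(80.00) + (6160.00)(174.00) = 1430240.00 mm³
x_c = 1170400.00 / 10640.00 = 110.00 mm
y_c = 1430240.00 / 10640.00 = 134.42 mm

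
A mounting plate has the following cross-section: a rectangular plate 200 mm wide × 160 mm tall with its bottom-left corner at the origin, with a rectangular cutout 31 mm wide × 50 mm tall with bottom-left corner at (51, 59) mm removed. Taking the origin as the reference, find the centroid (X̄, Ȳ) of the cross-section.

plate: A = 200 × 160 = 32000.00, centroid at (100.00, 80.00).
hole: A = −(31 × 50) = -1550.00, centroid at (66.50, 84.00).
ΣA = 30450.00 mm²
ΣAX̄ = (32000.00)(100.00) + (-1550.00)(66.50) = 3096925.00 mm³
ΣAȲ = (32000.00)(80.00) + (-1550.00)(84.00) = 2429800.00 mm³
X̄ = 3096925.00 / 30450.00 = 101.71 mm
Ȳ = 2429800.00 / 30450.00 = 79.80 mm

X̄ = 101.71 mm, Ȳ = 79.80 mm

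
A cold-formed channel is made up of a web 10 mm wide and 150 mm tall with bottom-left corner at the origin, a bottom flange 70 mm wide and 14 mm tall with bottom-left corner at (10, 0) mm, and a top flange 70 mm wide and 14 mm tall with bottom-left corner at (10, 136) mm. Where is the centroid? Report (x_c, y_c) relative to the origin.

Part | A | x̄ᵢ | ȳᵢ | A·x̄ᵢ | A·ȳᵢ
web | 1500.00 | 5.00 | 75.00 | 7500.00 | 112500.00
bottom flange | 980.00 | 45.00 | 7.00 | 44100.00 | 6860.00
top flange | 980.00 | 45.00 | 143.00 | 44100.00 | 140140.00
Σ | 3460.00 |  |  | 95700.00 | 259500.00
x_c = 95700.00 / 3460.00 = 27.66 mm
y_c = 259500.00 / 3460.00 = 75.00 mm

x_c = 27.66 mm, y_c = 75.00 mm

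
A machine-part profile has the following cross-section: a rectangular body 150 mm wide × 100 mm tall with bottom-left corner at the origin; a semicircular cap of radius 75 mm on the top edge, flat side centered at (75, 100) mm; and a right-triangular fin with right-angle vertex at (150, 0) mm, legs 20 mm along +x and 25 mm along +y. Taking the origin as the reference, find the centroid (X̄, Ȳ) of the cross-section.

X̄ = 75.85 mm, Ȳ = 79.59 mm

rectangular body: A = 150 × 100 = 15000.00, centroid at (75.00, 50.00).
semicircular top: A = ½π·75² = 8835.73, centroid at (75.00, 131.83).
triangular fin: A = ½·20·25 = 250.00, centroid at (156.67, 8.33).
ΣA = 24085.73 mm²
ΣAX̄ = (15000.00)(75.00) + (8835.73)(75.00) + (250.00)(156.67) = 1826846.37 mm³
ΣAȲ = (15000.00)(50.00) + (8835.73)(131.83) + (250.00)(8.33) = 1916906.27 mm³
X̄ = 1826846.37 / 24085.73 = 75.85 mm
Ȳ = 1916906.27 / 24085.73 = 79.59 mm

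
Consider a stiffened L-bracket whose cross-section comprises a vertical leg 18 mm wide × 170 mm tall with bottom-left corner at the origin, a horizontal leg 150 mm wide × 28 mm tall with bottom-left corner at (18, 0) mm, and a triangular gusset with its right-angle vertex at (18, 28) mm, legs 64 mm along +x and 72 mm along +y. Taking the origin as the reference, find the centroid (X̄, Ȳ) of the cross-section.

X̄ = 53.20 mm, Ȳ = 45.87 mm

vertical leg: A = 18 × 170 = 3060.00, centroid at (9.00, 85.00).
horizontal leg: A = 150 × 28 = 4200.00, centroid at (93.00, 14.00).
gusset: A = ½·64·72 = 2304.00, centroid at (39.33, 52.00).
ΣA = 9564.00 mm², ΣAX̄ = 508764.00 mm³, ΣAȲ = 438708.00 mm³.
X̄ = 508764.00/9564.00 = 53.20 mm; Ȳ = 438708.00/9564.00 = 45.87 mm.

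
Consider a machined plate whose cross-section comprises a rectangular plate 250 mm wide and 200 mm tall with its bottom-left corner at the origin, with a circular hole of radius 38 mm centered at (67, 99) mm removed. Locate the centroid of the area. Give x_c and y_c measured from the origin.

x_c = 130.79 mm, y_c = 100.10 mm

Part | A | x̄ᵢ | ȳᵢ | A·x̄ᵢ | A·ȳᵢ
plate | 50000.00 | 125.00 | 100.00 | 6250000.00 | 5000000.00
hole | -4536.46 | 67.00 | 99.00 | -303942.81 | -449109.52
Σ | 45463.54 |  |  | 5946057.19 | 4550890.48
x_c = 5946057.19 / 45463.54 = 130.79 mm
y_c = 4550890.48 / 45463.54 = 100.10 mm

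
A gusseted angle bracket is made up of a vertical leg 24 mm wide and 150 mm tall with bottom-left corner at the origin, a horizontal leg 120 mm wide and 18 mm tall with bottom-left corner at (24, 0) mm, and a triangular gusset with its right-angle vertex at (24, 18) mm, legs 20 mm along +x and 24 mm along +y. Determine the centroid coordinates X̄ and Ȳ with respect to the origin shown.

vertical leg: A = 24 × 150 = 3600.00, centroid at (12.00, 75.00).
horizontal leg: A = 120 × 18 = 2160.00, centroid at (84.00, 9.00).
gusset: A = ½·20·24 = 240.00, centroid at (30.67, 26.00).
ΣA = 6000.00 mm², ΣAX̄ = 232000.00 mm³, ΣAȲ = 295680.00 mm³.
X̄ = 232000.00/6000.00 = 38.67 mm; Ȳ = 295680.00/6000.00 = 49.28 mm.

X̄ = 38.67 mm, Ȳ = 49.28 mm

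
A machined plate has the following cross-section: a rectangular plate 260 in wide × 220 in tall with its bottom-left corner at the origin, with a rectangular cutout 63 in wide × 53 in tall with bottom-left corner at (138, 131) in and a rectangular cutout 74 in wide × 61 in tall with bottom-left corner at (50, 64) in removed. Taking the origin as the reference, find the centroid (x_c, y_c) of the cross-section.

plate: A = 260 × 220 = 57200.00, centroid at (130.00, 110.00).
hole 1: A = −(63 × 53) = -3339.00, centroid at (169.50, 157.50).
hole 2: A = −(74 × 61) = -4514.00, centroid at (87.00, 94.50).
ΣA = 49347.00 in²
ΣAx_c = (57200.00)(130.00) + (-3339.00)(169.50) + (-4514.00)(87.00) = 6477321.50 in³
ΣAy_c = (57200.00)(110.00) + (-3339.00)(157.50) + (-4514.00)(94.50) = 5339534.50 in³
x_c = 6477321.50 / 49347.00 = 131.26 in
y_c = 5339534.50 / 49347.00 = 108.20 in

x_c = 131.26 in, y_c = 108.20 in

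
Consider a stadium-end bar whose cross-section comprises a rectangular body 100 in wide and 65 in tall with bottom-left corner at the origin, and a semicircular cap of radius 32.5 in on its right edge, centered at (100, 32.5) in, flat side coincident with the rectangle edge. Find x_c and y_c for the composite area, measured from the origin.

rectangular body: A = 100 × 65 = 6500.00, centroid at (50.00, 32.50).
semicircular end: A = ½π·32.5² = 1659.15, centroid at (113.79, 32.50).
ΣA = 8159.15 in², ΣAx_c = 513800.78 in³, ΣAy_c = 265172.49 in³.
x_c = 513800.78/8159.15 = 62.97 in; y_c = 265172.49/8159.15 = 32.50 in.

x_c = 62.97 in, y_c = 32.50 in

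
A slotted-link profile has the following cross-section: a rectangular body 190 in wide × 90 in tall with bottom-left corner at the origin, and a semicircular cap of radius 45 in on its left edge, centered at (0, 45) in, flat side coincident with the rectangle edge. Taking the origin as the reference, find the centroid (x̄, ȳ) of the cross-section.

x̄ = 77.10 in, ȳ = 45.00 in

rectangular body: A = 190 × 90 = 17100.00, centroid at (95.00, 45.00).
semicircular end: A = ½π·45² = 3180.86, centroid at (-19.10, 45.00).
ΣA = 20280.86 in², ΣAx̄ = 1563750.00 in³, ΣAȳ = 912638.82 in³.
x̄ = 1563750.00/20280.86 = 77.10 in; ȳ = 912638.82/20280.86 = 45.00 in.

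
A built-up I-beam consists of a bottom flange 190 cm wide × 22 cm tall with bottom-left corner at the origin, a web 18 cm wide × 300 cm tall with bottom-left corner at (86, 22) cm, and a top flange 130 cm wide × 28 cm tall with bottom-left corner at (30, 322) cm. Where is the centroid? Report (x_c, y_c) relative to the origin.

x_c = 95.00 cm, y_c = 166.25 cm

bottom flange: A = 190 × 22 = 4180.00, centroid at (95.00, 11.00).
web: A = 18 × 300 = 5400.00, centroid at (95.00, 172.00).
top flange: A = 130 × 28 = 3640.00, centroid at (95.00, 336.00).
ΣA = 13220.00 cm²
ΣAx_c = (4180.00)(95.00) + (5400.00)(95.00) + (3640.00)(95.00) = 1255900.00 cm³
ΣAy_c = (4180.00)(11.00) + (5400.00)(172.00) + (3640.00)(336.00) = 2197820.00 cm³
x_c = 1255900.00 / 13220.00 = 95.00 cm
y_c = 2197820.00 / 13220.00 = 166.25 cm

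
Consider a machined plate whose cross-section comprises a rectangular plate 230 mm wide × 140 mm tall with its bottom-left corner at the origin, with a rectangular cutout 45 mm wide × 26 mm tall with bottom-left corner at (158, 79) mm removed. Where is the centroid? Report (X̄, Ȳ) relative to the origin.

plate: A = 230 × 140 = 32200.00, centroid at (115.00, 70.00).
hole: A = −(45 × 26) = -1170.00, centroid at (180.50, 92.00).
ΣA = 31030.00 mm², ΣAX̄ = 3491815.00 mm³, ΣAȲ = 2146360.00 mm³.
X̄ = 3491815.00/31030.00 = 112.53 mm; Ȳ = 2146360.00/31030.00 = 69.17 mm.

X̄ = 112.53 mm, Ȳ = 69.17 mm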